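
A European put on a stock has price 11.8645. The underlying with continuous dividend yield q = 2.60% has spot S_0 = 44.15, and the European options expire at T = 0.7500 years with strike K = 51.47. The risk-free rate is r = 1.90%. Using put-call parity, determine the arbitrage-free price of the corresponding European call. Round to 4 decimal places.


Answer: Call price = 4.4202

Derivation:
Put-call parity: C - P = S_0 * exp(-qT) - K * exp(-rT).
S_0 * exp(-qT) = 44.1500 * 0.98068890 = 43.29741472
K * exp(-rT) = 51.4700 * 0.98585105 = 50.74175358
C = P + S*exp(-qT) - K*exp(-rT)
C = 11.8645 + 43.29741472 - 50.74175358 = 4.4202


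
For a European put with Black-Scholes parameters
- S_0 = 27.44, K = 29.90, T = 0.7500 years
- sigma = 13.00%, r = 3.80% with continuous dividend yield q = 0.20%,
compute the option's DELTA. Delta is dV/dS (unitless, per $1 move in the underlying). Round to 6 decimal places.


Answer: Delta = -0.678550

Derivation:
d1 = -0.4664917121; d2 = -0.5790750146
phi(d1) = 0.3578126363; exp(-qT) = 0.9985011244; exp(-rT) = 0.9719022941
N(-d1) = 0.6795682107
Delta = -exp(-qT) * N(-d1) = -0.9985011244 * 0.6795682107 = -0.678550


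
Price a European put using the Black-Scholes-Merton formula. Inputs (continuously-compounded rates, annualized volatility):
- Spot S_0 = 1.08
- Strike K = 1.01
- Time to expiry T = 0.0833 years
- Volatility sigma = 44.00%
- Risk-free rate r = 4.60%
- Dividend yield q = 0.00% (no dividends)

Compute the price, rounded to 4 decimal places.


d1 = (ln(S/K) + (r - q + 0.5*sigma^2) * T) / (sigma * sqrt(T)) = 0.62134753
d2 = d1 - sigma * sqrt(T) = 0.49435588
exp(-rT) = 0.99617553; exp(-qT) = 1.00000000
P = K * exp(-rT) * N(-d2) - S_0 * exp(-qT) * N(-d1)
N(-d1) = 0.26718549; N(-d2) = 0.31052743
P = 1.0100 * 0.99617553 * 0.31052743 - 1.0800 * 1.00000000 * 0.26718549 = 0.0239

Answer: Price = 0.0239


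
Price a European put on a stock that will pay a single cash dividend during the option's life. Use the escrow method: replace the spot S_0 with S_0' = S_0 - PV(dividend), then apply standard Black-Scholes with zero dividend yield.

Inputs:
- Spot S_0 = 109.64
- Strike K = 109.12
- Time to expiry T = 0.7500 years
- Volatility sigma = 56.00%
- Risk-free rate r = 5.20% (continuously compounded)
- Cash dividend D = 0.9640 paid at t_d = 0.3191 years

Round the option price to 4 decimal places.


PV(D) = D * exp(-r * t_d) = 0.9640 * 0.98354371 = 0.94813614
S_0' = S_0 - PV(D) = 109.6400 - 0.94813614 = 108.69186386
d1 = (ln(S_0'/K) + (r + sigma^2/2)*T) / (sigma*sqrt(T)) = 0.31479765
d2 = d1 - sigma*sqrt(T) = -0.17017657
exp(-rT) = 0.96175071
N(-d1) = 0.37645765; N(-d2) = 0.56756436
P = K * exp(-rT) * N(-d2) - S_0' * N(-d1) = 109.1200 * 0.96175071 * 0.56756436 - 108.69186386 * 0.37645765 = 18.6459

Answer: Price = 18.6459


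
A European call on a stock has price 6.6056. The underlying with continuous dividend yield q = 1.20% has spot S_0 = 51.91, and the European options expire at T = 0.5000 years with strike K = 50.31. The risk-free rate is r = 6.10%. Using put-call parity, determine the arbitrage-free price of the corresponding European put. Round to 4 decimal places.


Answer: Put price = 3.8048

Derivation:
Put-call parity: C - P = S_0 * exp(-qT) - K * exp(-rT).
S_0 * exp(-qT) = 51.9100 * 0.99401796 = 51.59947251
K * exp(-rT) = 50.3100 * 0.96996043 = 48.79870934
P = C - S*exp(-qT) + K*exp(-rT)
P = 6.6056 - 51.59947251 + 48.79870934 = 3.8048


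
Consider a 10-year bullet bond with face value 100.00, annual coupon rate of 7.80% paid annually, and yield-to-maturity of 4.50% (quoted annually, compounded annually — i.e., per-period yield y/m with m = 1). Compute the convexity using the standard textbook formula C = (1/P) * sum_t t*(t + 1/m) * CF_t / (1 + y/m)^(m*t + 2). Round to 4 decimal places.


Answer: Convexity = 69.2281

Derivation:
Coupon per period c = face * coupon_rate / m = 7.800000
Periods per year m = 1; per-period yield y/m = 0.045000
Number of cashflows N = 10
Cashflows (t years, CF_t, discount factor 1/(1+y/m)^(m*t), PV):
  t = 1.0000: CF_t = 7.800000, DF = 0.956938, PV = 7.464115
  t = 2.0000: CF_t = 7.800000, DF = 0.915730, PV = 7.142694
  t = 3.0000: CF_t = 7.800000, DF = 0.876297, PV = 6.835114
  t = 4.0000: CF_t = 7.800000, DF = 0.838561, PV = 6.540778
  t = 5.0000: CF_t = 7.800000, DF = 0.802451, PV = 6.259118
  t = 6.0000: CF_t = 7.800000, DF = 0.767896, PV = 5.989587
  t = 7.0000: CF_t = 7.800000, DF = 0.734828, PV = 5.731662
  t = 8.0000: CF_t = 7.800000, DF = 0.703185, PV = 5.484844
  t = 9.0000: CF_t = 7.800000, DF = 0.672904, PV = 5.248655
  t = 10.0000: CF_t = 107.800000, DF = 0.643928, PV = 69.415404
Price P = sum_t PV_t = 126.111970
Convexity numerator sum_t t*(t + 1/m) * CF_t / (1+y/m)^(m*t + 2):
  t = 1.0000: term = 13.670227
  t = 2.0000: term = 39.244671
  t = 3.0000: term = 75.109418
  t = 4.0000: term = 119.791735
  t = 5.0000: term = 171.949859
  t = 6.0000: term = 230.363448
  t = 7.0000: term = 293.924654
  t = 8.0000: term = 361.629786
  t = 9.0000: term = 432.571515
  t = 10.0000: term = 6992.234110
Convexity = (1/P) * sum = 8730.489422 / 126.111970 = 69.228079


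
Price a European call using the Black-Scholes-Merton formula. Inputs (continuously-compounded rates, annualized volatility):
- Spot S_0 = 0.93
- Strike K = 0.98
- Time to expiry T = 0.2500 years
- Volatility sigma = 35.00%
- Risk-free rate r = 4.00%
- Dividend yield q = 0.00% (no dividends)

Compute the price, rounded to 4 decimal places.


Answer: Price = 0.0481

Derivation:
d1 = (ln(S/K) + (r - q + 0.5*sigma^2) * T) / (sigma * sqrt(T)) = -0.15460277
d2 = d1 - sigma * sqrt(T) = -0.32960277
exp(-rT) = 0.99004983; exp(-qT) = 1.00000000
C = S_0 * exp(-qT) * N(d1) - K * exp(-rT) * N(d2)
N(d1) = 0.43856724; N(d2) = 0.37085006
C = 0.9300 * 1.00000000 * 0.43856724 - 0.9800 * 0.99004983 * 0.37085006 = 0.0481


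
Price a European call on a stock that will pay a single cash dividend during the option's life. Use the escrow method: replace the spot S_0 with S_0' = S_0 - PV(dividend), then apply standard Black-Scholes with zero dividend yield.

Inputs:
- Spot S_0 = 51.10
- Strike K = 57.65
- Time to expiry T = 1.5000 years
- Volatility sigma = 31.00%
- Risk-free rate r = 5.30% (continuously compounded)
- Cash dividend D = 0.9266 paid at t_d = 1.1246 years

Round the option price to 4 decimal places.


Answer: Price = 6.3714

Derivation:
PV(D) = D * exp(-r * t_d) = 0.9266 * 0.94213773 = 0.87298482
S_0' = S_0 - PV(D) = 51.1000 - 0.87298482 = 50.22701518
d1 = (ln(S_0'/K) + (r + sigma^2/2)*T) / (sigma*sqrt(T)) = 0.03618340
d2 = d1 - sigma*sqrt(T) = -0.34348751
exp(-rT) = 0.92357802
N(d1) = 0.51443194; N(d2) = 0.36561587
C = S_0' * N(d1) - K * exp(-rT) * N(d2) = 50.22701518 * 0.51443194 - 57.6500 * 0.92357802 * 0.36561587 = 6.3714


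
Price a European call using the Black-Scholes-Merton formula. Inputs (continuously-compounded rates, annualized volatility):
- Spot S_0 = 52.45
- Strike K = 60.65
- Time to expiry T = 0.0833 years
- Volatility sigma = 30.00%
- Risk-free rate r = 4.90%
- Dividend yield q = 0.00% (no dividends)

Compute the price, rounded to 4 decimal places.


d1 = (ln(S/K) + (r - q + 0.5*sigma^2) * T) / (sigma * sqrt(T)) = -1.58721204
d2 = d1 - sigma * sqrt(T) = -1.67379726
exp(-rT) = 0.99592662; exp(-qT) = 1.00000000
C = S_0 * exp(-qT) * N(d1) - K * exp(-rT) * N(d2)
N(d1) = 0.05623231; N(d2) = 0.04708523
C = 52.4500 * 1.00000000 * 0.05623231 - 60.6500 * 0.99592662 * 0.04708523 = 0.1053

Answer: Price = 0.1053


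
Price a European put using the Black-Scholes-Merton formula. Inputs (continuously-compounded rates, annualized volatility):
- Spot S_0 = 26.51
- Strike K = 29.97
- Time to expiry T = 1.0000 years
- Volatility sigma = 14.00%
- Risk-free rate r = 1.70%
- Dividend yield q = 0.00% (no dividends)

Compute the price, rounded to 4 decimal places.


Answer: Price = 3.4631

Derivation:
d1 = (ln(S/K) + (r - q + 0.5*sigma^2) * T) / (sigma * sqrt(T)) = -0.68482044
d2 = d1 - sigma * sqrt(T) = -0.82482044
exp(-rT) = 0.98314368; exp(-qT) = 1.00000000
P = K * exp(-rT) * N(-d2) - S_0 * exp(-qT) * N(-d1)
N(-d1) = 0.75327138; N(-d2) = 0.79526323
P = 29.9700 * 0.98314368 * 0.79526323 - 26.5100 * 1.00000000 * 0.75327138 = 3.4631


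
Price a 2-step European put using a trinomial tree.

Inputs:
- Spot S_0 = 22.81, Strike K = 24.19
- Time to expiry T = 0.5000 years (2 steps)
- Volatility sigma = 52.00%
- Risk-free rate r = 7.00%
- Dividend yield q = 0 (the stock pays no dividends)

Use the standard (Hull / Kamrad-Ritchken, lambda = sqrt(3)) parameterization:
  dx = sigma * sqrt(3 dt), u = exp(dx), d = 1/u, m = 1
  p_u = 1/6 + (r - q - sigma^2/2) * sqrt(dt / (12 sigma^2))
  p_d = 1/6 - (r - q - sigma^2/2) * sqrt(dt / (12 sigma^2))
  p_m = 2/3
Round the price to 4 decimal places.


dt = T/N = 0.250000; dx = sigma*sqrt(3*dt) = 0.450333
u = exp(dx) = 1.568835; d = 1/u = 0.637416
p_u = 0.148569, p_m = 0.666667, p_d = 0.184764
Discount per step: exp(-r*dt) = 0.982652
Stock lattice S(k, j) with j the centered position index:
  k=0: S(0,+0) = 22.8100
  k=1: S(1,-1) = 14.5395; S(1,+0) = 22.8100; S(1,+1) = 35.7851
  k=2: S(2,-2) = 9.2677; S(2,-1) = 14.5395; S(2,+0) = 22.8100; S(2,+1) = 35.7851; S(2,+2) = 56.1409
Terminal payoffs V(N, j) = max(K - S_T, 0):
  V(2,-2) = 14.922324; V(2,-1) = 9.650547; V(2,+0) = 1.380000; V(2,+1) = 0.000000; V(2,+2) = 0.000000
Backward induction: V(k, j) = exp(-r*dt) * [p_u * V(k+1, j+1) + p_m * V(k+1, j) + p_d * V(k+1, j-1)]
  V(1,-1) = exp(-r*dt) * [p_u*1.380000 + p_m*9.650547 + p_d*14.922324] = 9.232841
  V(1,+0) = exp(-r*dt) * [p_u*0.000000 + p_m*1.380000 + p_d*9.650547] = 2.656185
  V(1,+1) = exp(-r*dt) * [p_u*0.000000 + p_m*0.000000 + p_d*1.380000] = 0.250552
  V(0,+0) = exp(-r*dt) * [p_u*0.250552 + p_m*2.656185 + p_d*9.232841] = 3.452956

Answer: Price = V(0,0) = 3.4530


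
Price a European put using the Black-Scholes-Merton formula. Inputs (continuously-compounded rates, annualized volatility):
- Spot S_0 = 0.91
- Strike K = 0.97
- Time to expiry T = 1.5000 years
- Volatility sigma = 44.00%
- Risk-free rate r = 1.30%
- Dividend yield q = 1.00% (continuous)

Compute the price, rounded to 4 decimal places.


d1 = (ln(S/K) + (r - q + 0.5*sigma^2) * T) / (sigma * sqrt(T)) = 0.15930689
d2 = d1 - sigma * sqrt(T) = -0.37958086
exp(-rT) = 0.98068890; exp(-qT) = 0.98511194
P = K * exp(-rT) * N(-d2) - S_0 * exp(-qT) * N(-d1)
N(-d1) = 0.43671355; N(-d2) = 0.64787171
P = 0.9700 * 0.98068890 * 0.64787171 - 0.9100 * 0.98511194 * 0.43671355 = 0.2248

Answer: Price = 0.2248


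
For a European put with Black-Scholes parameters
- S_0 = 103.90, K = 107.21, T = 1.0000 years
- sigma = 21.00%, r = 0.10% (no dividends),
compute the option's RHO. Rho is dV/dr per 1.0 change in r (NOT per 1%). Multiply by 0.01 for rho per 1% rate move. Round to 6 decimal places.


d1 = -0.0395744274; d2 = -0.2495744274
phi(d1) = 0.3986300039; exp(-qT) = 1.0000000000; exp(-rT) = 0.9990004998
N(-d2) = 0.5985417616
Rho = -K*T*exp(-rT)*N(-d2) = -107.2100 * 1.0000 * 0.9990004998 * 0.5985417616 = -64.105525

Answer: Rho = -64.105525


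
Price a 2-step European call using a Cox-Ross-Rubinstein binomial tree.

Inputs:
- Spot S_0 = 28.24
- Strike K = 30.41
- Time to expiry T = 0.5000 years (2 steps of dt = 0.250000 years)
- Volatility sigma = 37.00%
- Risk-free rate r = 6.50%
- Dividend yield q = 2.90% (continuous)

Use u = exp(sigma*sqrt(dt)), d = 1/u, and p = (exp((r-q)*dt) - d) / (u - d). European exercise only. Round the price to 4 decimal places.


Answer: Price = V(0,0) = 2.3183

Derivation:
dt = T/N = 0.250000
u = exp(sigma*sqrt(dt)) = 1.203218; d = 1/u = 0.831104
p = (exp((r-q)*dt) - d) / (u - d) = 0.478177
Discount per step: exp(-r*dt) = 0.983881
Stock lattice S(k, i) with i counting down-moves:
  k=0: S(0,0) = 28.2400
  k=1: S(1,0) = 33.9789; S(1,1) = 23.4704
  k=2: S(2,0) = 40.8840; S(2,1) = 28.2400; S(2,2) = 19.5063
Terminal payoffs V(N, i) = max(S_T - K, 0):
  V(2,0) = 10.474026; V(2,1) = 0.000000; V(2,2) = 0.000000
Backward induction: V(k, i) = exp(-r*dt) * [p * V(k+1, i) + (1-p) * V(k+1, i+1)].
  V(1,0) = exp(-r*dt) * [p*10.474026 + (1-p)*0.000000] = 4.927706
  V(1,1) = exp(-r*dt) * [p*0.000000 + (1-p)*0.000000] = 0.000000
  V(0,0) = exp(-r*dt) * [p*4.927706 + (1-p)*0.000000] = 2.318334


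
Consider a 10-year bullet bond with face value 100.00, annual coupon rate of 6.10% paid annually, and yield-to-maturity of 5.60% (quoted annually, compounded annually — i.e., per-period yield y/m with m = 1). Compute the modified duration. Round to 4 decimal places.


Answer: Modified duration = 7.4034

Derivation:
Coupon per period c = face * coupon_rate / m = 6.100000
Periods per year m = 1; per-period yield y/m = 0.056000
Number of cashflows N = 10
Cashflows (t years, CF_t, discount factor 1/(1+y/m)^(m*t), PV):
  t = 1.0000: CF_t = 6.100000, DF = 0.946970, PV = 5.776515
  t = 2.0000: CF_t = 6.100000, DF = 0.896752, PV = 5.470185
  t = 3.0000: CF_t = 6.100000, DF = 0.849197, PV = 5.180099
  t = 4.0000: CF_t = 6.100000, DF = 0.804163, PV = 4.905397
  t = 5.0000: CF_t = 6.100000, DF = 0.761518, PV = 4.645262
  t = 6.0000: CF_t = 6.100000, DF = 0.721135, PV = 4.398923
  t = 7.0000: CF_t = 6.100000, DF = 0.682893, PV = 4.165646
  t = 8.0000: CF_t = 6.100000, DF = 0.646679, PV = 3.944741
  t = 9.0000: CF_t = 6.100000, DF = 0.612385, PV = 3.735550
  t = 10.0000: CF_t = 106.100000, DF = 0.579910, PV = 61.528482
Price P = sum_t PV_t = 103.750801
First compute Macaulay numerator sum_t t * PV_t:
  t * PV_t at t = 1.0000: 5.776515
  t * PV_t at t = 2.0000: 10.940370
  t * PV_t at t = 3.0000: 15.540298
  t * PV_t at t = 4.0000: 19.621588
  t * PV_t at t = 5.0000: 23.226312
  t * PV_t at t = 6.0000: 26.393536
  t * PV_t at t = 7.0000: 29.159525
  t * PV_t at t = 8.0000: 31.557928
  t * PV_t at t = 9.0000: 33.619951
  t * PV_t at t = 10.0000: 615.284822
Macaulay duration D = 811.120844 / 103.750801 = 7.817972
Modified duration = D / (1 + y/m) = 7.817972 / (1 + 0.056000) = 7.403382


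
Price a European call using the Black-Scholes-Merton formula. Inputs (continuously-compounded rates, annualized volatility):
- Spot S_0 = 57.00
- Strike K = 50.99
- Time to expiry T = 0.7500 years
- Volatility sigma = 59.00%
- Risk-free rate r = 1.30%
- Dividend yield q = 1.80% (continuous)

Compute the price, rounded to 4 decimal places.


Answer: Price = 13.8637

Derivation:
d1 = (ln(S/K) + (r - q + 0.5*sigma^2) * T) / (sigma * sqrt(T)) = 0.46620395
d2 = d1 - sigma * sqrt(T) = -0.04475104
exp(-rT) = 0.99029738; exp(-qT) = 0.98659072
C = S_0 * exp(-qT) * N(d1) - K * exp(-rT) * N(d2)
N(d1) = 0.67946524; N(d2) = 0.48215288
C = 57.0000 * 0.98659072 * 0.67946524 - 50.9900 * 0.99029738 * 0.48215288 = 13.8637


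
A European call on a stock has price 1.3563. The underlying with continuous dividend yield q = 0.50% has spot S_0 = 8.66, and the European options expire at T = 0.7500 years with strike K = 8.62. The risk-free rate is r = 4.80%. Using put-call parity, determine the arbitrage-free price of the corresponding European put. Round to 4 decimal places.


Put-call parity: C - P = S_0 * exp(-qT) - K * exp(-rT).
S_0 * exp(-qT) = 8.6600 * 0.99625702 = 8.62758581
K * exp(-rT) = 8.6200 * 0.96464029 = 8.31519933
P = C - S*exp(-qT) + K*exp(-rT)
P = 1.3563 - 8.62758581 + 8.31519933 = 1.0439

Answer: Put price = 1.0439


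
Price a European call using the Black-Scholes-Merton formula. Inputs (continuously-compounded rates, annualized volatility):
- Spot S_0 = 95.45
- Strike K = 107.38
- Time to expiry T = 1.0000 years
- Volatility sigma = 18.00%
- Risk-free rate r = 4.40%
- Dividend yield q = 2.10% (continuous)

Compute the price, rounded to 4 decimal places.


Answer: Price = 3.3401

Derivation:
d1 = (ln(S/K) + (r - q + 0.5*sigma^2) * T) / (sigma * sqrt(T)) = -0.43650775
d2 = d1 - sigma * sqrt(T) = -0.61650775
exp(-rT) = 0.95695396; exp(-qT) = 0.97921896
C = S_0 * exp(-qT) * N(d1) - K * exp(-rT) * N(d2)
N(d1) = 0.33123419; N(d2) = 0.26877973
C = 95.4500 * 0.97921896 * 0.33123419 - 107.3800 * 0.95695396 * 0.26877973 = 3.3401


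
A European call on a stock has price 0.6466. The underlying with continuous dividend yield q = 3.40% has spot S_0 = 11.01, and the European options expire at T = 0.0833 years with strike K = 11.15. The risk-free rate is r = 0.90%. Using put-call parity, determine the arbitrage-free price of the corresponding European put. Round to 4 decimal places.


Answer: Put price = 0.8094

Derivation:
Put-call parity: C - P = S_0 * exp(-qT) - K * exp(-rT).
S_0 * exp(-qT) = 11.0100 * 0.99717181 = 10.97886159
K * exp(-rT) = 11.1500 * 0.99925058 = 11.14164398
P = C - S*exp(-qT) + K*exp(-rT)
P = 0.6466 - 10.97886159 + 11.14164398 = 0.8094


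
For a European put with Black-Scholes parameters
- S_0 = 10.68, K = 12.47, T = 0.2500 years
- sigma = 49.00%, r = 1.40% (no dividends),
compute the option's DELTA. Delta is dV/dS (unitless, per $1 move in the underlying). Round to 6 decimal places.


Answer: Delta = -0.689938

Derivation:
d1 = -0.4956752088; d2 = -0.7406752088
phi(d1) = 0.3528241554; exp(-qT) = 1.0000000000; exp(-rT) = 0.9965061179
N(-d1) = 0.6899382096
Delta = -exp(-qT) * N(-d1) = -1.0000000000 * 0.6899382096 = -0.689938


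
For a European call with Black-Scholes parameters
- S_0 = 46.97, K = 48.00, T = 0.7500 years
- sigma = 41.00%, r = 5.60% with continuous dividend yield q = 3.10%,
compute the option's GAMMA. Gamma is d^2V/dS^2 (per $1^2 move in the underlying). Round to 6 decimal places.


d1 = 0.1692497784; d2 = -0.1858206372
phi(d1) = 0.3932690574; exp(-qT) = 0.9770181987; exp(-rT) = 0.9588697806
Gamma = exp(-qT) * phi(d1) / (S * sigma * sqrt(T)) = 0.9770181987 * 0.3932690574 / (46.9700 * 0.4100 * 0.8660254038) = 0.023039

Answer: Gamma = 0.023039


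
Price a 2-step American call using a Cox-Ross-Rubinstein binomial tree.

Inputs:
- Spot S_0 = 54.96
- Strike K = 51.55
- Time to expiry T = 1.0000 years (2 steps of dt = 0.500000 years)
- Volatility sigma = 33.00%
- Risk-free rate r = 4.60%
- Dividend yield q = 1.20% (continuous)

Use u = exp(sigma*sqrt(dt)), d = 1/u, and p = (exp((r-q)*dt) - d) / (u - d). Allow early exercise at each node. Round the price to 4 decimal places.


dt = T/N = 0.500000
u = exp(sigma*sqrt(dt)) = 1.262817; d = 1/u = 0.791880
p = (exp((r-q)*dt) - d) / (u - d) = 0.478334
Discount per step: exp(-r*dt) = 0.977262
Stock lattice S(k, i) with i counting down-moves:
  k=0: S(0,0) = 54.9600
  k=1: S(1,0) = 69.4044; S(1,1) = 43.5217
  k=2: S(2,0) = 87.6451; S(2,1) = 54.9600; S(2,2) = 34.4640
Terminal payoffs V(N, i) = max(S_T - K, 0):
  V(2,0) = 36.095137; V(2,1) = 3.410000; V(2,2) = 0.000000
Backward induction: V(k, i) = exp(-r*dt) * [p * V(k+1, i) + (1-p) * V(k+1, i+1)]; then take max(V_cont, immediate exercise) for American.
  V(1,0) = exp(-r*dt) * [p*36.095137 + (1-p)*3.410000] = 18.611382; exercise = 17.854443; V(1,0) = max -> 18.611382
  V(1,1) = exp(-r*dt) * [p*3.410000 + (1-p)*0.000000] = 1.594031; exercise = 0.000000; V(1,1) = max -> 1.594031
  V(0,0) = exp(-r*dt) * [p*18.611382 + (1-p)*1.594031] = 9.512677; exercise = 3.410000; V(0,0) = max -> 9.512677

Answer: Price = V(0,0) = 9.5127


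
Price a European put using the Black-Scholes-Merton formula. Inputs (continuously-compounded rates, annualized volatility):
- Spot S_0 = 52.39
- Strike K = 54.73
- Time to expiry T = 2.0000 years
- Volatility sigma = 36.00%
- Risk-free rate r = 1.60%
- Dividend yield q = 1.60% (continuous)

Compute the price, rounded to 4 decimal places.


d1 = (ln(S/K) + (r - q + 0.5*sigma^2) * T) / (sigma * sqrt(T)) = 0.16873086
d2 = d1 - sigma * sqrt(T) = -0.34038602
exp(-rT) = 0.96850658; exp(-qT) = 0.96850658
P = K * exp(-rT) * N(-d2) - S_0 * exp(-qT) * N(-d1)
N(-d1) = 0.43300417; N(-d2) = 0.63321708
P = 54.7300 * 0.96850658 * 0.63321708 - 52.3900 * 0.96850658 * 0.43300417 = 11.5939

Answer: Price = 11.5939


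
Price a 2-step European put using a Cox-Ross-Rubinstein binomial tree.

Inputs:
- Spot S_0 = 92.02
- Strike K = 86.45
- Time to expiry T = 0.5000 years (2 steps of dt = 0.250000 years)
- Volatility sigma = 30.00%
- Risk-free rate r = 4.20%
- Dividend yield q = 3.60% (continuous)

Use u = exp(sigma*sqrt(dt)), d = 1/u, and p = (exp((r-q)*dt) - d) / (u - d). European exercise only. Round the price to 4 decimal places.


dt = T/N = 0.250000
u = exp(sigma*sqrt(dt)) = 1.161834; d = 1/u = 0.860708
p = (exp((r-q)*dt) - d) / (u - d) = 0.467555
Discount per step: exp(-r*dt) = 0.989555
Stock lattice S(k, i) with i counting down-moves:
  k=0: S(0,0) = 92.0200
  k=1: S(1,0) = 106.9120; S(1,1) = 79.2023
  k=2: S(2,0) = 124.2140; S(2,1) = 92.0200; S(2,2) = 68.1701
Terminal payoffs V(N, i) = max(K - S_T, 0):
  V(2,0) = 0.000000; V(2,1) = 0.000000; V(2,2) = 18.279907
Backward induction: V(k, i) = exp(-r*dt) * [p * V(k+1, i) + (1-p) * V(k+1, i+1)].
  V(1,0) = exp(-r*dt) * [p*0.000000 + (1-p)*0.000000] = 0.000000
  V(1,1) = exp(-r*dt) * [p*0.000000 + (1-p)*18.279907] = 9.631379
  V(0,0) = exp(-r*dt) * [p*0.000000 + (1-p)*9.631379] = 5.074614

Answer: Price = V(0,0) = 5.0746


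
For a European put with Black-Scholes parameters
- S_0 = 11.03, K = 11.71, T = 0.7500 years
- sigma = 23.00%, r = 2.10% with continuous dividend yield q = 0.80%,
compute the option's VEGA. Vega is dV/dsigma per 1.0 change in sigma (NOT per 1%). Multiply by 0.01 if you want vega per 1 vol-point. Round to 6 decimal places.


Answer: Vega = 3.744609

Derivation:
d1 = -0.1518021758; d2 = -0.3509880187
phi(d1) = 0.3943720667; exp(-qT) = 0.9940179641; exp(-rT) = 0.9843733826
Vega = S * exp(-qT) * phi(d1) * sqrt(T) = 11.0300 * 0.9940179641 * 0.3943720667 * 0.8660254038 = 3.744609


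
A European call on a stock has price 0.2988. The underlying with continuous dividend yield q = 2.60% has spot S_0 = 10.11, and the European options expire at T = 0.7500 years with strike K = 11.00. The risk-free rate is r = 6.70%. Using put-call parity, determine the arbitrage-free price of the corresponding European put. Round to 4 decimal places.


Answer: Put price = 0.8449

Derivation:
Put-call parity: C - P = S_0 * exp(-qT) - K * exp(-rT).
S_0 * exp(-qT) = 10.1100 * 0.98068890 = 9.91476473
K * exp(-rT) = 11.0000 * 0.95099165 = 10.46090812
P = C - S*exp(-qT) + K*exp(-rT)
P = 0.2988 - 9.91476473 + 10.46090812 = 0.8449


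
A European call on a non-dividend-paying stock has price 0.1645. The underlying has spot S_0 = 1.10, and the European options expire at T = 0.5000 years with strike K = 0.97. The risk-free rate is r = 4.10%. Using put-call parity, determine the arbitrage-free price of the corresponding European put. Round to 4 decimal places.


Answer: Put price = 0.0148

Derivation:
Put-call parity: C - P = S_0 * exp(-qT) - K * exp(-rT).
S_0 * exp(-qT) = 1.1000 * 1.00000000 = 1.10000000
K * exp(-rT) = 0.9700 * 0.97970870 = 0.95031744
P = C - S*exp(-qT) + K*exp(-rT)
P = 0.1645 - 1.10000000 + 0.95031744 = 0.0148


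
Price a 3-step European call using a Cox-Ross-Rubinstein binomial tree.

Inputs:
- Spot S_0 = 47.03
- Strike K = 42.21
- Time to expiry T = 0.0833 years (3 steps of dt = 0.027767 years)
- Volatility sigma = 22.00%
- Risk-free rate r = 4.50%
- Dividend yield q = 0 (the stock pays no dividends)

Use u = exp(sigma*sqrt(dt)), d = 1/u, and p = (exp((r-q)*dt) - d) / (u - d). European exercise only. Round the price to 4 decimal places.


dt = T/N = 0.027767
u = exp(sigma*sqrt(dt)) = 1.037340; d = 1/u = 0.964004
p = (exp((r-q)*dt) - d) / (u - d) = 0.507885
Discount per step: exp(-r*dt) = 0.998751
Stock lattice S(k, i) with i counting down-moves:
  k=0: S(0,0) = 47.0300
  k=1: S(1,0) = 48.7861; S(1,1) = 45.3371
  k=2: S(2,0) = 50.6077; S(2,1) = 47.0300; S(2,2) = 43.7052
  k=3: S(3,0) = 52.4974; S(3,1) = 48.7861; S(3,2) = 45.3371; S(3,3) = 42.1320
Terminal payoffs V(N, i) = max(S_T - K, 0):
  V(3,0) = 10.287403; V(3,1) = 6.576080; V(3,2) = 3.127131; V(3,3) = 0.000000
Backward induction: V(k, i) = exp(-r*dt) * [p * V(k+1, i) + (1-p) * V(k+1, i+1)].
  V(2,0) = exp(-r*dt) * [p*10.287403 + (1-p)*6.576080] = 8.450440
  V(2,1) = exp(-r*dt) * [p*6.576080 + (1-p)*3.127131] = 4.872708
  V(2,2) = exp(-r*dt) * [p*3.127131 + (1-p)*0.000000] = 1.586240
  V(1,0) = exp(-r*dt) * [p*8.450440 + (1-p)*4.872708] = 6.681431
  V(1,1) = exp(-r*dt) * [p*4.872708 + (1-p)*1.586240] = 3.251323
  V(0,0) = exp(-r*dt) * [p*6.681431 + (1-p)*3.251323] = 4.987188

Answer: Price = V(0,0) = 4.9872


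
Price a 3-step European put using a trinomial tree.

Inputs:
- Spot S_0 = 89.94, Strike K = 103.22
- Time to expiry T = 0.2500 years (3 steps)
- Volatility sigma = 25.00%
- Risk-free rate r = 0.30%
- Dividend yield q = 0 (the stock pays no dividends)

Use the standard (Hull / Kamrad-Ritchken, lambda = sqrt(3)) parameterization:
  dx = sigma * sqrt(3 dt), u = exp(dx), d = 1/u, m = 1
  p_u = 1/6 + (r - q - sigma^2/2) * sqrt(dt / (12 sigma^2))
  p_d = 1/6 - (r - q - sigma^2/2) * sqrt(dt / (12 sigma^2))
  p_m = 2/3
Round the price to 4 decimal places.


Answer: Price = V(0,0) = 13.9169

Derivation:
dt = T/N = 0.083333; dx = sigma*sqrt(3*dt) = 0.125000
u = exp(dx) = 1.133148; d = 1/u = 0.882497
p_u = 0.157250, p_m = 0.666667, p_d = 0.176083
Discount per step: exp(-r*dt) = 0.999750
Stock lattice S(k, j) with j the centered position index:
  k=0: S(0,+0) = 89.9400
  k=1: S(1,-1) = 79.3718; S(1,+0) = 89.9400; S(1,+1) = 101.9154
  k=2: S(2,-2) = 70.0453; S(2,-1) = 79.3718; S(2,+0) = 89.9400; S(2,+1) = 101.9154; S(2,+2) = 115.4852
  k=3: S(3,-3) = 61.8148; S(3,-2) = 70.0453; S(3,-1) = 79.3718; S(3,+0) = 89.9400; S(3,+1) = 101.9154; S(3,+2) = 115.4852; S(3,+3) = 130.8619
Terminal payoffs V(N, j) = max(K - S_T, 0):
  V(3,-3) = 41.405202; V(3,-2) = 33.174658; V(3,-1) = 23.848229; V(3,+0) = 13.280000; V(3,+1) = 1.304628; V(3,+2) = 0.000000; V(3,+3) = 0.000000
Backward induction: V(k, j) = exp(-r*dt) * [p_u * V(k+1, j+1) + p_m * V(k+1, j) + p_d * V(k+1, j-1)]
  V(2,-2) = exp(-r*dt) * [p_u*23.848229 + p_m*33.174658 + p_d*41.405202] = 33.149050
  V(2,-1) = exp(-r*dt) * [p_u*13.280000 + p_m*23.848229 + p_d*33.174658] = 23.822647
  V(2,+0) = exp(-r*dt) * [p_u*1.304628 + p_m*13.280000 + p_d*23.848229] = 13.254448
  V(2,+1) = exp(-r*dt) * [p_u*0.000000 + p_m*1.304628 + p_d*13.280000] = 3.207337
  V(2,+2) = exp(-r*dt) * [p_u*0.000000 + p_m*0.000000 + p_d*1.304628] = 0.229666
  V(1,-1) = exp(-r*dt) * [p_u*13.254448 + p_m*23.822647 + p_d*33.149050] = 23.797072
  V(1,+0) = exp(-r*dt) * [p_u*3.207337 + p_m*13.254448 + p_d*23.822647] = 13.532040
  V(1,+1) = exp(-r*dt) * [p_u*0.229666 + p_m*3.207337 + p_d*13.254448] = 4.507100
  V(0,+0) = exp(-r*dt) * [p_u*4.507100 + p_m*13.532040 + p_d*23.797072] = 13.916889


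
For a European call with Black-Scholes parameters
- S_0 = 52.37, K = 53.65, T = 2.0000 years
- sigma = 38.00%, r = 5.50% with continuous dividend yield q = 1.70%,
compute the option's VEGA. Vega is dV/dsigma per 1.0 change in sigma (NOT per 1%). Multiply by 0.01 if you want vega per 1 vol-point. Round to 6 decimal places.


d1 = 0.3651879752; d2 = -0.1722131785
phi(d1) = 0.3732078926; exp(-qT) = 0.9665715046; exp(-rT) = 0.8958341353
Vega = S * exp(-qT) * phi(d1) * sqrt(T) = 52.3700 * 0.9665715046 * 0.3732078926 * 1.4142135624 = 26.716673

Answer: Vega = 26.716673


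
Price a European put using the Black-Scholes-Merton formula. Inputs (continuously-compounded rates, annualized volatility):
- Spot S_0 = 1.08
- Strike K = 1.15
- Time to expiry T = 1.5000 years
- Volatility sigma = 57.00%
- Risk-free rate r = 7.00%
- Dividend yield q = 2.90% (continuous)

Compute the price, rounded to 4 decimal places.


Answer: Price = 0.2831

Derivation:
d1 = (ln(S/K) + (r - q + 0.5*sigma^2) * T) / (sigma * sqrt(T)) = 0.34718881
d2 = d1 - sigma * sqrt(T) = -0.35091576
exp(-rT) = 0.90032452; exp(-qT) = 0.95743255
P = K * exp(-rT) * N(-d2) - S_0 * exp(-qT) * N(-d1)
N(-d1) = 0.36422474; N(-d2) = 0.63717423
P = 1.1500 * 0.90032452 * 0.63717423 - 1.0800 * 0.95743255 * 0.36422474 = 0.2831


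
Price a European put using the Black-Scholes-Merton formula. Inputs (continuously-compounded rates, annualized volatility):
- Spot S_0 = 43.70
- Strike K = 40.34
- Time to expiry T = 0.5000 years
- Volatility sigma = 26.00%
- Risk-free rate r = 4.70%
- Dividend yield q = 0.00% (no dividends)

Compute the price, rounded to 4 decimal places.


Answer: Price = 1.3629

Derivation:
d1 = (ln(S/K) + (r - q + 0.5*sigma^2) * T) / (sigma * sqrt(T)) = 0.65491452
d2 = d1 - sigma * sqrt(T) = 0.47106676
exp(-rT) = 0.97677397; exp(-qT) = 1.00000000
P = K * exp(-rT) * N(-d2) - S_0 * exp(-qT) * N(-d1)
N(-d1) = 0.25626140; N(-d2) = 0.31879653
P = 40.3400 * 0.97677397 * 0.31879653 - 43.7000 * 1.00000000 * 0.25626140 = 1.3629


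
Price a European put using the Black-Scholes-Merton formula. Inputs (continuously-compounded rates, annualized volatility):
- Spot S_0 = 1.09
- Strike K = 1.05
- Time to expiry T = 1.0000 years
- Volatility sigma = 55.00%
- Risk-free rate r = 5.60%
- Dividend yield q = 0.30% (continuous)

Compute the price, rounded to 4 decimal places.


d1 = (ln(S/K) + (r - q + 0.5*sigma^2) * T) / (sigma * sqrt(T)) = 0.43934097
d2 = d1 - sigma * sqrt(T) = -0.11065903
exp(-rT) = 0.94553914; exp(-qT) = 0.99700450
P = K * exp(-rT) * N(-d2) - S_0 * exp(-qT) * N(-d1)
N(-d1) = 0.33020725; N(-d2) = 0.54405663
P = 1.0500 * 0.94553914 * 0.54405663 - 1.0900 * 0.99700450 * 0.33020725 = 0.1813

Answer: Price = 0.1813


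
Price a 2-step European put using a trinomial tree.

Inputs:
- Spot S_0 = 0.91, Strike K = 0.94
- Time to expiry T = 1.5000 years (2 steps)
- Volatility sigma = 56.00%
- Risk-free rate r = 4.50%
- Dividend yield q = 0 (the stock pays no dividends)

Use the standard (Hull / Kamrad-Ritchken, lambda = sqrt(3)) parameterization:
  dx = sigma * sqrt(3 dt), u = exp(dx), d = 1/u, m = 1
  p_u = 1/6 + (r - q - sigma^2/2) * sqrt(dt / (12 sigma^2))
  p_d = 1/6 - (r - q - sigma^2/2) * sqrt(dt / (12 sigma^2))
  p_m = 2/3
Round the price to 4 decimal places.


Answer: Price = V(0,0) = 0.1953

Derivation:
dt = T/N = 0.750000; dx = sigma*sqrt(3*dt) = 0.840000
u = exp(dx) = 2.316367; d = 1/u = 0.431711
p_u = 0.116756, p_m = 0.666667, p_d = 0.216577
Discount per step: exp(-r*dt) = 0.966813
Stock lattice S(k, j) with j the centered position index:
  k=0: S(0,+0) = 0.9100
  k=1: S(1,-1) = 0.3929; S(1,+0) = 0.9100; S(1,+1) = 2.1079
  k=2: S(2,-2) = 0.1696; S(2,-1) = 0.3929; S(2,+0) = 0.9100; S(2,+1) = 2.1079; S(2,+2) = 4.8827
Terminal payoffs V(N, j) = max(K - S_T, 0):
  V(2,-2) = 0.770400; V(2,-1) = 0.547143; V(2,+0) = 0.030000; V(2,+1) = 0.000000; V(2,+2) = 0.000000
Backward induction: V(k, j) = exp(-r*dt) * [p_u * V(k+1, j+1) + p_m * V(k+1, j) + p_d * V(k+1, j-1)]
  V(1,-1) = exp(-r*dt) * [p_u*0.030000 + p_m*0.547143 + p_d*0.770400] = 0.517357
  V(1,+0) = exp(-r*dt) * [p_u*0.000000 + p_m*0.030000 + p_d*0.547143] = 0.133903
  V(1,+1) = exp(-r*dt) * [p_u*0.000000 + p_m*0.000000 + p_d*0.030000] = 0.006282
  V(0,+0) = exp(-r*dt) * [p_u*0.006282 + p_m*0.133903 + p_d*0.517357] = 0.195344


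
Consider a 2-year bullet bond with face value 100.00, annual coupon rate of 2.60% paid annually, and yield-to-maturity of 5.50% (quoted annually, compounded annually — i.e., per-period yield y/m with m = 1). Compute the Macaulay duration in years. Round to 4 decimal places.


Answer: Macaulay duration = 1.9740 years

Derivation:
Coupon per period c = face * coupon_rate / m = 2.600000
Periods per year m = 1; per-period yield y/m = 0.055000
Number of cashflows N = 2
Cashflows (t years, CF_t, discount factor 1/(1+y/m)^(m*t), PV):
  t = 1.0000: CF_t = 2.600000, DF = 0.947867, PV = 2.464455
  t = 2.0000: CF_t = 102.600000, DF = 0.898452, PV = 92.181218
Price P = sum_t PV_t = 94.645673
Macaulay numerator sum_t t * PV_t:
  t * PV_t at t = 1.0000: 2.464455
  t * PV_t at t = 2.0000: 184.362436
Macaulay duration D = (sum_t t * PV_t) / P = 186.826891 / 94.645673 = 1.973961


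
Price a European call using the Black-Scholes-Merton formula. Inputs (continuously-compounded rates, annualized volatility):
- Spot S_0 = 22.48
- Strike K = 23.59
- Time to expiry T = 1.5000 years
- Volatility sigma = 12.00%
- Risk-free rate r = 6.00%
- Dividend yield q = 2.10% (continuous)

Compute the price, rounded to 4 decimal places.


d1 = (ln(S/K) + (r - q + 0.5*sigma^2) * T) / (sigma * sqrt(T)) = 0.14358862
d2 = d1 - sigma * sqrt(T) = -0.00338076
exp(-rT) = 0.91393119; exp(-qT) = 0.96899096
C = S_0 * exp(-qT) * N(d1) - K * exp(-rT) * N(d2)
N(d1) = 0.55708734; N(d2) = 0.49865127
C = 22.4800 * 0.96899096 * 0.55708734 - 23.5900 * 0.91393119 * 0.49865127 = 1.3842

Answer: Price = 1.3842


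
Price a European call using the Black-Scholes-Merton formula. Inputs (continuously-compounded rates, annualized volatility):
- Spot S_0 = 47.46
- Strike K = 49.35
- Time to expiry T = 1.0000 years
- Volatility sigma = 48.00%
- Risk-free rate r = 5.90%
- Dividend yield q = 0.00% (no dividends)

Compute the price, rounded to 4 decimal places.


Answer: Price = 9.3891

Derivation:
d1 = (ln(S/K) + (r - q + 0.5*sigma^2) * T) / (sigma * sqrt(T)) = 0.28156143
d2 = d1 - sigma * sqrt(T) = -0.19843857
exp(-rT) = 0.94270677; exp(-qT) = 1.00000000
C = S_0 * exp(-qT) * N(d1) - K * exp(-rT) * N(d2)
N(d1) = 0.61086009; N(d2) = 0.42135097
C = 47.4600 * 1.00000000 * 0.61086009 - 49.3500 * 0.94270677 * 0.42135097 = 9.3891


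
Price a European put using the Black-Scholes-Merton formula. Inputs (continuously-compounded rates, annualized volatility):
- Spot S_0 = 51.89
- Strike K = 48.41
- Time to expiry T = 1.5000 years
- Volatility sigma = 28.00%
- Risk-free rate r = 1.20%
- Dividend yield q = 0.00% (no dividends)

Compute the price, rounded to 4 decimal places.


Answer: Price = 4.8133

Derivation:
d1 = (ln(S/K) + (r - q + 0.5*sigma^2) * T) / (sigma * sqrt(T)) = 0.42638527
d2 = d1 - sigma * sqrt(T) = 0.08345671
exp(-rT) = 0.98216103; exp(-qT) = 1.00000000
P = K * exp(-rT) * N(-d2) - S_0 * exp(-qT) * N(-d1)
N(-d1) = 0.33491357; N(-d2) = 0.46674420
P = 48.4100 * 0.98216103 * 0.46674420 - 51.8900 * 1.00000000 * 0.33491357 = 4.8133


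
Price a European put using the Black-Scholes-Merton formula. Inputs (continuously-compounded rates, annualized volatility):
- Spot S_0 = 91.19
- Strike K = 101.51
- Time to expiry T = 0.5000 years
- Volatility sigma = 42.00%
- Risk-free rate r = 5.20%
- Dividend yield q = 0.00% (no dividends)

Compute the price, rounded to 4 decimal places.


d1 = (ln(S/K) + (r - q + 0.5*sigma^2) * T) / (sigma * sqrt(T)) = -0.12496285
d2 = d1 - sigma * sqrt(T) = -0.42194770
exp(-rT) = 0.97433509; exp(-qT) = 1.00000000
P = K * exp(-rT) * N(-d2) - S_0 * exp(-qT) * N(-d1)
N(-d1) = 0.54972352; N(-d2) = 0.66346840
P = 101.5100 * 0.97433509 * 0.66346840 - 91.1900 * 1.00000000 * 0.54972352 = 15.4909

Answer: Price = 15.4909


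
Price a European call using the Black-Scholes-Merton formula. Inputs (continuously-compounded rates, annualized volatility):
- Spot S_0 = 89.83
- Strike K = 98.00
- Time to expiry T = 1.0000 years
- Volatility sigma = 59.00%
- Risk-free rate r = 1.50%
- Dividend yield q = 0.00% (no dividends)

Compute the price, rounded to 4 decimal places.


Answer: Price = 18.4204

Derivation:
d1 = (ln(S/K) + (r - q + 0.5*sigma^2) * T) / (sigma * sqrt(T)) = 0.17288393
d2 = d1 - sigma * sqrt(T) = -0.41711607
exp(-rT) = 0.98511194; exp(-qT) = 1.00000000
C = S_0 * exp(-qT) * N(d1) - K * exp(-rT) * N(d2)
N(d1) = 0.56862867; N(d2) = 0.33829675
C = 89.8300 * 1.00000000 * 0.56862867 - 98.0000 * 0.98511194 * 0.33829675 = 18.4204


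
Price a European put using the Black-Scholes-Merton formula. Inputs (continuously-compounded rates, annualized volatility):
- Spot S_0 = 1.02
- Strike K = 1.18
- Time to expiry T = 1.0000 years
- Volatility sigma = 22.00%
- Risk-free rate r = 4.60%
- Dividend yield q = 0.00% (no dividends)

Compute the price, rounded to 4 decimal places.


Answer: Price = 0.1569

Derivation:
d1 = (ln(S/K) + (r - q + 0.5*sigma^2) * T) / (sigma * sqrt(T)) = -0.34323551
d2 = d1 - sigma * sqrt(T) = -0.56323551
exp(-rT) = 0.95504196; exp(-qT) = 1.00000000
P = K * exp(-rT) * N(-d2) - S_0 * exp(-qT) * N(-d1)
N(-d1) = 0.63428935; N(-d2) = 0.71336274
P = 1.1800 * 0.95504196 * 0.71336274 - 1.0200 * 1.00000000 * 0.63428935 = 0.1569


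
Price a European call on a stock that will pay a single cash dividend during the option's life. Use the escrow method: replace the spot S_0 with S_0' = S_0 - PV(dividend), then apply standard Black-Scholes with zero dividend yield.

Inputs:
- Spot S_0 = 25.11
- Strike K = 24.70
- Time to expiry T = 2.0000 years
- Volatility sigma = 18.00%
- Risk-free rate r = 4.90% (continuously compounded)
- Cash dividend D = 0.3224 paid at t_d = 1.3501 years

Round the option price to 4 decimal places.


PV(D) = D * exp(-r * t_d) = 0.3224 * 0.93598587 = 0.30176184
S_0' = S_0 - PV(D) = 25.1100 - 0.30176184 = 24.80823816
d1 = (ln(S_0'/K) + (r + sigma^2/2)*T) / (sigma*sqrt(T)) = 0.52943653
d2 = d1 - sigma*sqrt(T) = 0.27487809
exp(-rT) = 0.90664890
N(d1) = 0.70174867; N(d2) = 0.60829505
C = S_0' * N(d1) - K * exp(-rT) * N(d2) = 24.80823816 * 0.70174867 - 24.7000 * 0.90664890 * 0.60829505 = 3.7869

Answer: Price = 3.7869


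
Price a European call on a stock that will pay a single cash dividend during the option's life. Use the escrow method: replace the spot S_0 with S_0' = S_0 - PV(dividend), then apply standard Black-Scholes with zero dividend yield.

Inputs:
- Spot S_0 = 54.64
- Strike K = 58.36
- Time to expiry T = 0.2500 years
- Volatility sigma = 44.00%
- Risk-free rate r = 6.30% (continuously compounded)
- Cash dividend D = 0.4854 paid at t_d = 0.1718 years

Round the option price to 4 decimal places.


PV(D) = D * exp(-r * t_d) = 0.4854 * 0.98923496 = 0.48017465
S_0' = S_0 - PV(D) = 54.6400 - 0.48017465 = 54.15982535
d1 = (ln(S_0'/K) + (r + sigma^2/2)*T) / (sigma*sqrt(T)) = -0.15791509
d2 = d1 - sigma*sqrt(T) = -0.37791509
exp(-rT) = 0.98437338
N(d1) = 0.43726185; N(d2) = 0.35274684
C = S_0' * N(d1) - K * exp(-rT) * N(d2) = 54.15982535 * 0.43726185 - 58.3600 * 0.98437338 * 0.35274684 = 3.4174

Answer: Price = 3.4174


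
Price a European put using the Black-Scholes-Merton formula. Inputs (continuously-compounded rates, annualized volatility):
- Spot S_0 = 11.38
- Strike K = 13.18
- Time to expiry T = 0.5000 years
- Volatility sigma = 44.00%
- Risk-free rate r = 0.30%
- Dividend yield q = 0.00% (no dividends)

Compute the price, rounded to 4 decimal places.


Answer: Price = 2.5679

Derivation:
d1 = (ln(S/K) + (r - q + 0.5*sigma^2) * T) / (sigma * sqrt(T)) = -0.31158693
d2 = d1 - sigma * sqrt(T) = -0.62271391
exp(-rT) = 0.99850112; exp(-qT) = 1.00000000
P = K * exp(-rT) * N(-d2) - S_0 * exp(-qT) * N(-d1)
N(-d1) = 0.62232276; N(-d2) = 0.73326373
P = 13.1800 * 0.99850112 * 0.73326373 - 11.3800 * 1.00000000 * 0.62232276 = 2.5679


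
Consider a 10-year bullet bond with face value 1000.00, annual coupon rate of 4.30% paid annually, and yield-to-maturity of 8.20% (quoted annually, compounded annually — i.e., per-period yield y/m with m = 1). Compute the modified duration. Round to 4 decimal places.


Coupon per period c = face * coupon_rate / m = 43.000000
Periods per year m = 1; per-period yield y/m = 0.082000
Number of cashflows N = 10
Cashflows (t years, CF_t, discount factor 1/(1+y/m)^(m*t), PV):
  t = 1.0000: CF_t = 43.000000, DF = 0.924214, PV = 39.741220
  t = 2.0000: CF_t = 43.000000, DF = 0.854172, PV = 36.729408
  t = 3.0000: CF_t = 43.000000, DF = 0.789438, PV = 33.945849
  t = 4.0000: CF_t = 43.000000, DF = 0.729610, PV = 31.373243
  t = 5.0000: CF_t = 43.000000, DF = 0.674316, PV = 28.995603
  t = 6.0000: CF_t = 43.000000, DF = 0.623213, PV = 26.798155
  t = 7.0000: CF_t = 43.000000, DF = 0.575982, PV = 24.767241
  t = 8.0000: CF_t = 43.000000, DF = 0.532331, PV = 22.890241
  t = 9.0000: CF_t = 43.000000, DF = 0.491988, PV = 21.155491
  t = 10.0000: CF_t = 1043.000000, DF = 0.454703, PV = 474.254762
Price P = sum_t PV_t = 740.651214
First compute Macaulay numerator sum_t t * PV_t:
  t * PV_t at t = 1.0000: 39.741220
  t * PV_t at t = 2.0000: 73.458817
  t * PV_t at t = 3.0000: 101.837547
  t * PV_t at t = 4.0000: 125.492972
  t * PV_t at t = 5.0000: 144.978017
  t * PV_t at t = 6.0000: 160.788929
  t * PV_t at t = 7.0000: 173.370687
  t * PV_t at t = 8.0000: 183.121930
  t * PV_t at t = 9.0000: 190.399419
  t * PV_t at t = 10.0000: 4742.547624
Macaulay duration D = 5935.737161 / 740.651214 = 8.014214
Modified duration = D / (1 + y/m) = 8.014214 / (1 + 0.082000) = 7.406852

Answer: Modified duration = 7.4069


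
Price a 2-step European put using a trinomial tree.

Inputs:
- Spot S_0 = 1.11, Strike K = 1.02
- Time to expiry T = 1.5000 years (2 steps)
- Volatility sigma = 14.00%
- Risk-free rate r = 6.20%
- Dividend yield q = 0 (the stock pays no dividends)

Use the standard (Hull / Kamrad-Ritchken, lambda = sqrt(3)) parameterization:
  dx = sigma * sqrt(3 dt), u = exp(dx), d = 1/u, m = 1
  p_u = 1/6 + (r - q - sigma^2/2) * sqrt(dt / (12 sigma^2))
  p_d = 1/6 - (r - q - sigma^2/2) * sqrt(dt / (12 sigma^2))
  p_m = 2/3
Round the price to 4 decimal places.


Answer: Price = V(0,0) = 0.0122

Derivation:
dt = T/N = 0.750000; dx = sigma*sqrt(3*dt) = 0.210000
u = exp(dx) = 1.233678; d = 1/u = 0.810584
p_u = 0.259881, p_m = 0.666667, p_d = 0.073452
Discount per step: exp(-r*dt) = 0.954565
Stock lattice S(k, j) with j the centered position index:
  k=0: S(0,+0) = 1.1100
  k=1: S(1,-1) = 0.8997; S(1,+0) = 1.1100; S(1,+1) = 1.3694
  k=2: S(2,-2) = 0.7293; S(2,-1) = 0.8997; S(2,+0) = 1.1100; S(2,+1) = 1.3694; S(2,+2) = 1.6894
Terminal payoffs V(N, j) = max(K - S_T, 0):
  V(2,-2) = 0.290678; V(2,-1) = 0.120251; V(2,+0) = 0.000000; V(2,+1) = 0.000000; V(2,+2) = 0.000000
Backward induction: V(k, j) = exp(-r*dt) * [p_u * V(k+1, j+1) + p_m * V(k+1, j) + p_d * V(k+1, j-1)]
  V(1,-1) = exp(-r*dt) * [p_u*0.000000 + p_m*0.120251 + p_d*0.290678] = 0.096906
  V(1,+0) = exp(-r*dt) * [p_u*0.000000 + p_m*0.000000 + p_d*0.120251] = 0.008431
  V(1,+1) = exp(-r*dt) * [p_u*0.000000 + p_m*0.000000 + p_d*0.000000] = 0.000000
  V(0,+0) = exp(-r*dt) * [p_u*0.000000 + p_m*0.008431 + p_d*0.096906] = 0.012160
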